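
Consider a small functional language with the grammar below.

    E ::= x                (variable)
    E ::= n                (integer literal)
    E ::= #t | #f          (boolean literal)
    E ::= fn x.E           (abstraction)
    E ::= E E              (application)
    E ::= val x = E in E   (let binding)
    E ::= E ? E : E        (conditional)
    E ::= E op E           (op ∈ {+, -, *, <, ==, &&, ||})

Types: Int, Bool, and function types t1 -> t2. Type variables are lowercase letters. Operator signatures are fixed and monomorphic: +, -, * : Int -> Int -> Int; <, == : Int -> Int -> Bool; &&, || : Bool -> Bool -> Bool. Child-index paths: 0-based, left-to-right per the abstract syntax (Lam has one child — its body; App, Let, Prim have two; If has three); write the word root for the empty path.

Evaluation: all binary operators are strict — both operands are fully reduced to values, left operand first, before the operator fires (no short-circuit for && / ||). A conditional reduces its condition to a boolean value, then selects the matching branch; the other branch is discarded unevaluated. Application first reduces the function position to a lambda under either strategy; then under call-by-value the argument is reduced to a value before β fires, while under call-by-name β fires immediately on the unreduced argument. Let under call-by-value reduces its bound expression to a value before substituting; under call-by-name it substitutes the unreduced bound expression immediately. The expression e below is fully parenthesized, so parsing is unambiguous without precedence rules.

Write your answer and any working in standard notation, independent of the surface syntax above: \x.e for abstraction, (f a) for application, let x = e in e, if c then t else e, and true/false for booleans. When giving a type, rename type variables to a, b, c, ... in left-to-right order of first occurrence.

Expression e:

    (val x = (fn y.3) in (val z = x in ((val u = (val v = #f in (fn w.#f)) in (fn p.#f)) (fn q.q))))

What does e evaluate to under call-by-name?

Answer: false

Working:
step 0: (let x = (\y.3) in (let z = x in ((let u = (let v = false in (\w.false)) in (\p.false)) (\q.q))))
step 1: [let@root] (let z = (\y.3) in ((let u = (let v = false in (\w.false)) in (\p.false)) (\q.q)))
step 2: [let@root] ((let u = (let v = false in (\w.false)) in (\p.false)) (\q.q))
step 3: [let@0] ((\p.false) (\q.q))
step 4: [beta@root] false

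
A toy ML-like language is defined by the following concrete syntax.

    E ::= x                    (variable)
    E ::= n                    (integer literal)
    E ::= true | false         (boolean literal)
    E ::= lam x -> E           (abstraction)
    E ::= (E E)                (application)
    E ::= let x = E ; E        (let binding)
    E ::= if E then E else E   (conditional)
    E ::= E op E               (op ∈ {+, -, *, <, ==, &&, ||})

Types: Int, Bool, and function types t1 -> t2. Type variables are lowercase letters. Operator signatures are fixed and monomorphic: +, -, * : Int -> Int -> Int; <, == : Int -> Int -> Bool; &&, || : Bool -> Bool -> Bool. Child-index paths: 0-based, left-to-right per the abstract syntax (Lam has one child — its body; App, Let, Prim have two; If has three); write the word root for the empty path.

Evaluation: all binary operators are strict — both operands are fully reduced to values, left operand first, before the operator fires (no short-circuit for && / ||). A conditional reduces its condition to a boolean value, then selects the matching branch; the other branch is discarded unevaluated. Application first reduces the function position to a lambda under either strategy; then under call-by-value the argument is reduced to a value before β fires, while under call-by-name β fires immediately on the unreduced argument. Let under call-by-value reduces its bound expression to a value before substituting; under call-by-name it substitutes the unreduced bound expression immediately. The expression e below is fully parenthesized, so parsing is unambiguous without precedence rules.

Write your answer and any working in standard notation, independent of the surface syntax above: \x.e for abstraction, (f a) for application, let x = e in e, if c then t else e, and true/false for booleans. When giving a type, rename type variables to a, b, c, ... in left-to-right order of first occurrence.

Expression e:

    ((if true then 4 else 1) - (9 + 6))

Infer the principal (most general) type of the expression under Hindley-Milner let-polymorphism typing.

Trace:
  unify Bool ~ Bool
  unify Int ~ Int
  unify Int ~ Int
  unify Int ~ Int
  unify Int ~ Int
  unify Int ~ Int

Answer: Int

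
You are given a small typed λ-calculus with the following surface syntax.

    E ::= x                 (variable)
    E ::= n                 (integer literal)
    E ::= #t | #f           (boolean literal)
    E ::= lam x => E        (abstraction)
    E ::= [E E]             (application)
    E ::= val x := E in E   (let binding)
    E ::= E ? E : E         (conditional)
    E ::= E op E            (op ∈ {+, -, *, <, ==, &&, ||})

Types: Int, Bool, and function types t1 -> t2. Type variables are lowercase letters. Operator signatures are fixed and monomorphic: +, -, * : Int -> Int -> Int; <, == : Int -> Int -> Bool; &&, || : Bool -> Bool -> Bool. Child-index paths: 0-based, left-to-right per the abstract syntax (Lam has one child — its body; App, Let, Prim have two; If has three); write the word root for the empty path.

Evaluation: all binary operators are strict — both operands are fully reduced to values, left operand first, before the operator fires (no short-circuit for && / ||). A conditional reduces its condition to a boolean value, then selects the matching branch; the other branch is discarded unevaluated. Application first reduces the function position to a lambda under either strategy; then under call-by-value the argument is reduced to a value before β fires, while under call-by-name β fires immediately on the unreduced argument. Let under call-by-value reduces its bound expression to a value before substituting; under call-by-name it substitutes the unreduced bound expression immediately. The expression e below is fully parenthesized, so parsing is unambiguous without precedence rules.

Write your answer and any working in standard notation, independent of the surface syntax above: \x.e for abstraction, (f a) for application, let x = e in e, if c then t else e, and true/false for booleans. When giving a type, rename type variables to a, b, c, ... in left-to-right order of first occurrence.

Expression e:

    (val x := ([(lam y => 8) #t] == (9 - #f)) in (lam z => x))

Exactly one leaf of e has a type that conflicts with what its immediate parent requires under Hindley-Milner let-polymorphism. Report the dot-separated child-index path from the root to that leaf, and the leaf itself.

Answer: 0.1.1 : false

Derivation:
\y._ : a -> Int
  unify a -> Int ~ Bool -> b
  unify a ~ Bool
  unify Int ~ b
_ _ : Int
  unify Int ~ Int
  unify Int ~ Int
  unify Bool ~ Int
  FAIL: mismatch Bool ~ Int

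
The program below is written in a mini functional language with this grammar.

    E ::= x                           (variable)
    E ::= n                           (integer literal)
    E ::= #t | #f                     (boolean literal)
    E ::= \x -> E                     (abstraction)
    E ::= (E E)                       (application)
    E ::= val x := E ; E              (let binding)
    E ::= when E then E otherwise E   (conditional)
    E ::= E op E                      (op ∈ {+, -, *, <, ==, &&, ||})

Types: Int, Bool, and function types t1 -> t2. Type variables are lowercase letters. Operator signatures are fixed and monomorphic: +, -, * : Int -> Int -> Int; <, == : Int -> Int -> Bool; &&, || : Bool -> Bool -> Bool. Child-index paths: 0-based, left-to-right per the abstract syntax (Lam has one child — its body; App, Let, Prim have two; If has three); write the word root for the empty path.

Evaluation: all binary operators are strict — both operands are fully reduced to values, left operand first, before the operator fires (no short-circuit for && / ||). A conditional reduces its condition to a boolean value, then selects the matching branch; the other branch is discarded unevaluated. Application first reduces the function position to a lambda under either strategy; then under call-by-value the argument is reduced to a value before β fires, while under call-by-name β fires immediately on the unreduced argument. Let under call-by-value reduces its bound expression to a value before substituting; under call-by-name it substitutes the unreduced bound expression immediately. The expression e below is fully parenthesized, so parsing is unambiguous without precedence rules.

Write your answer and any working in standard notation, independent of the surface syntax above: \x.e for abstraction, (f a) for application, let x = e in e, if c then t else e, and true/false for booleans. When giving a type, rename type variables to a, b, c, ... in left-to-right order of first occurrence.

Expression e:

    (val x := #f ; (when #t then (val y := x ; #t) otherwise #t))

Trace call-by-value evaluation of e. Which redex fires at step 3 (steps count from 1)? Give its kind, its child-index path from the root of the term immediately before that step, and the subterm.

Working:
step 0: (let x = false in (if true then (let y = x in true) else true))
step 1: [let@root] (if true then (let y = false in true) else true)
step 2: [if@root] (let y = false in true)
step 3: [let@root] true

Answer: let at root : (let y = false in true)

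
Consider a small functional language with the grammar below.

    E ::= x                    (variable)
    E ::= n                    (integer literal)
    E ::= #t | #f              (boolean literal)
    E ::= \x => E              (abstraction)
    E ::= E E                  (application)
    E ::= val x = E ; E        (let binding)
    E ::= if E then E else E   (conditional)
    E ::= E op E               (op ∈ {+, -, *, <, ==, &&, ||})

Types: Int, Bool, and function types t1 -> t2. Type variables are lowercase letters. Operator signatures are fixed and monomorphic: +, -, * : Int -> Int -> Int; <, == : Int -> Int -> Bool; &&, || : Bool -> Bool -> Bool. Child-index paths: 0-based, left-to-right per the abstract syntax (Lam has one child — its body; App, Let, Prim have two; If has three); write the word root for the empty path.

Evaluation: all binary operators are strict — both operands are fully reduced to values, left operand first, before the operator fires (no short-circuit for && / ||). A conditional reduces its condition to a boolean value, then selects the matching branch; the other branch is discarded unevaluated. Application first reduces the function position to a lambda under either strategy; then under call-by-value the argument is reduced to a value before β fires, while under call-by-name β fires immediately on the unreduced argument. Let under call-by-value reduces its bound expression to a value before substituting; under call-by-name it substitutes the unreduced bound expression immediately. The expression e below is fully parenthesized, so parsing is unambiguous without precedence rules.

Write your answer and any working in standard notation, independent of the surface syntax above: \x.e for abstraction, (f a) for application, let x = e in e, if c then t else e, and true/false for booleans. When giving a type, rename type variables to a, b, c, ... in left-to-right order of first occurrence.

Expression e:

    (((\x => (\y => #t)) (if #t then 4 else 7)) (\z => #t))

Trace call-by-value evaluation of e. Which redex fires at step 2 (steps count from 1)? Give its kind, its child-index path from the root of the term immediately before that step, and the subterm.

Answer: beta at 0 : ((\x.(\y.true)) 4)

Derivation:
step 0: (((\x.(\y.true)) (if true then 4 else 7)) (\z.true))
step 1: [if@0.1] (((\x.(\y.true)) 4) (\z.true))
step 2: [beta@0] ((\y.true) (\z.true))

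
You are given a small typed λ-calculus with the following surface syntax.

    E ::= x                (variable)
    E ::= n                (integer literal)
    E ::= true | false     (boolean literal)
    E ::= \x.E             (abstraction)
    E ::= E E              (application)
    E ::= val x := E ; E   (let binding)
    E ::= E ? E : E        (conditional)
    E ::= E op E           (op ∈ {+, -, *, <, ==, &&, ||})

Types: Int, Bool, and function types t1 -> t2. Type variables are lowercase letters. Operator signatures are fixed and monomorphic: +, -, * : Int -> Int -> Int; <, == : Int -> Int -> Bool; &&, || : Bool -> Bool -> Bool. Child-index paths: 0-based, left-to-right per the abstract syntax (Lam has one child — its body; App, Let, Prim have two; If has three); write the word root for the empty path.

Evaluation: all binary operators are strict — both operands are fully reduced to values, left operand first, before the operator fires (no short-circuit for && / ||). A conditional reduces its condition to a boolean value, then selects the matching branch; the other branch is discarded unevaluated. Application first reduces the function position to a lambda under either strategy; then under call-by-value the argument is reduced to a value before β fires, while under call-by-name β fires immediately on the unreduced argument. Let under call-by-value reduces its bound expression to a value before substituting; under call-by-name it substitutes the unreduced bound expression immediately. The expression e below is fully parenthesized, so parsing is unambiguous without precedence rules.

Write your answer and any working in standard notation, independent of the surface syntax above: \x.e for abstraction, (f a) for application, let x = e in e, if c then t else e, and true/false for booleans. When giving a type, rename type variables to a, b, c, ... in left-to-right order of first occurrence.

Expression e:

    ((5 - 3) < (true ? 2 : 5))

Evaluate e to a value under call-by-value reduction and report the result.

Answer: false

Working:
step 0: ((5 - 3) < (if true then 2 else 5))
step 1: [delta@0] (2 < (if true then 2 else 5))
step 2: [if@1] (2 < 2)
step 3: [delta@root] false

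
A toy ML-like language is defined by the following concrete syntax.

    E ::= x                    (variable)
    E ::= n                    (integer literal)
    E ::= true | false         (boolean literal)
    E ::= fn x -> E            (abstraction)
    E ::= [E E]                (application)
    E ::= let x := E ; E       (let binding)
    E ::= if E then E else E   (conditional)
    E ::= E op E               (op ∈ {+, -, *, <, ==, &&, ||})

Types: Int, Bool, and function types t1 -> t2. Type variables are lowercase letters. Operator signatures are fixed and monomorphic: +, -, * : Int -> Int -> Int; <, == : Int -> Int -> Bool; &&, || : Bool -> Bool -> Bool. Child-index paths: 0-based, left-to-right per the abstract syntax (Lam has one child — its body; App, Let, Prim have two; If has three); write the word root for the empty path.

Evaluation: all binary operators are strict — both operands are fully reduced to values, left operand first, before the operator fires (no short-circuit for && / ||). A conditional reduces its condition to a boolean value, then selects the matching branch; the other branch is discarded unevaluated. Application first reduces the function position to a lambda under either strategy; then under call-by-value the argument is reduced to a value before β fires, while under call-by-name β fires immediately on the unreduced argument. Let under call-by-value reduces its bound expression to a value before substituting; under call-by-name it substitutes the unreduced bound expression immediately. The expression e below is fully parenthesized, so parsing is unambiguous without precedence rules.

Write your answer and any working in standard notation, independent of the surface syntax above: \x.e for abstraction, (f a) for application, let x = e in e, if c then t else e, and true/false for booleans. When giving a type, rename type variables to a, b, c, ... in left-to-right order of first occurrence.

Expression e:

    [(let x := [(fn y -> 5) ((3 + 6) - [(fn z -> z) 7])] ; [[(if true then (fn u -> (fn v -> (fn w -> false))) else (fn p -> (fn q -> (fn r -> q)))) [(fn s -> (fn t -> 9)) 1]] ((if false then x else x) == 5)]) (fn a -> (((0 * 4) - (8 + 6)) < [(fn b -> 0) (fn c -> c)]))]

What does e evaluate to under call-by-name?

Answer: false

Trace:
step 0: ((let x = ((\y.5) ((3 + 6) - ((\z.z) 7))) in (((if true then (\u.(\v.(\w.false))) else (\p.(\q.(\r.q)))) ((\s.(\t.9)) 1)) ((if false then x else x) == 5))) (\a.(((0 * 4) - (8 + 6)) < ((\b.0) (\c.c)))))
step 1: [let@0] ((((if true then (\u.(\v.(\w.false))) else (\p.(\q.(\r.q)))) ((\s.(\t.9)) 1)) ((if false then ((\y.5) ((3 + 6) - ((\z.z) 7))) else ((\y.5) ((3 + 6) - ((\z.z) 7)))) == 5)) (\a.(((0 * 4) - (8 + 6)) < ((\b.0) (\c.c)))))
step 2: [if@0.0.0] ((((\u.(\v.(\w.false))) ((\s.(\t.9)) 1)) ((if false then ((\y.5) ((3 + 6) - ((\z.z) 7))) else ((\y.5) ((3 + 6) - ((\z.z) 7)))) == 5)) (\a.(((0 * 4) - (8 + 6)) < ((\b.0) (\c.c)))))
step 3: [beta@0.0] (((\v.(\w.false)) ((if false then ((\y.5) ((3 + 6) - ((\z.z) 7))) else ((\y.5) ((3 + 6) - ((\z.z) 7)))) == 5)) (\a.(((0 * 4) - (8 + 6)) < ((\b.0) (\c.c)))))
step 4: [beta@0] ((\w.false) (\a.(((0 * 4) - (8 + 6)) < ((\b.0) (\c.c)))))
step 5: [beta@root] false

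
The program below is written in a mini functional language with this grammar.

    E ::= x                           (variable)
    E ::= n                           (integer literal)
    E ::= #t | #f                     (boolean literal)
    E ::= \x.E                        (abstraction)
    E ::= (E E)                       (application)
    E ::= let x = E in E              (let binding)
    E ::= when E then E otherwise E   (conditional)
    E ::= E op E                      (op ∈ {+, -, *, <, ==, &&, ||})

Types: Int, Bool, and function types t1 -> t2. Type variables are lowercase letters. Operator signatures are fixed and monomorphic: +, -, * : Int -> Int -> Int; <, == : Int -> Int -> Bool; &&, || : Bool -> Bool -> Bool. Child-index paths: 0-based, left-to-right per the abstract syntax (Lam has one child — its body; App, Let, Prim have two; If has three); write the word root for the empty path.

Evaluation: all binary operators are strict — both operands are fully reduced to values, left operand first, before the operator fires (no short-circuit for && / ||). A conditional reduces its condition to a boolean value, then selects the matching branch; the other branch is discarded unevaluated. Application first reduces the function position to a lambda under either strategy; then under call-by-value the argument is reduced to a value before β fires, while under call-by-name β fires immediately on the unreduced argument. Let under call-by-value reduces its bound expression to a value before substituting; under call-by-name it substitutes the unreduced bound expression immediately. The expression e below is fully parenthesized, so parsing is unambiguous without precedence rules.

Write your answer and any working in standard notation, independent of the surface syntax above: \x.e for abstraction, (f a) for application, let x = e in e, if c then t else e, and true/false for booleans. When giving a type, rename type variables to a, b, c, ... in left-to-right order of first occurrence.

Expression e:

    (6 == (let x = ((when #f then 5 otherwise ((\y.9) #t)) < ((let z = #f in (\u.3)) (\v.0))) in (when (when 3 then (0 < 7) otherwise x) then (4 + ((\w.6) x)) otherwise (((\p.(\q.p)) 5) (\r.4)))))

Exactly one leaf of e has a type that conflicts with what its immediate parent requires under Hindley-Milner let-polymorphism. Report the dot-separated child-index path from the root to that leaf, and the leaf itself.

Derivation:
  unify Int ~ Int
  unify Bool ~ Bool
\y._ : a -> Int
  unify a -> Int ~ Bool -> b
  unify a ~ Bool
  unify Int ~ b
_ _ : Int
  unify Int ~ Int
  unify Int ~ Int
let z : Bool
\u._ : c -> Int
\v._ : d -> Int
  unify c -> Int ~ (d -> Int) -> e
  unify c ~ d -> Int
  unify Int ~ e
_ _ : Int
  unify Int ~ Int
let x : Bool
  unify Int ~ Bool
  FAIL: mismatch Int ~ Bool

Answer: 1.1.0.0 : 3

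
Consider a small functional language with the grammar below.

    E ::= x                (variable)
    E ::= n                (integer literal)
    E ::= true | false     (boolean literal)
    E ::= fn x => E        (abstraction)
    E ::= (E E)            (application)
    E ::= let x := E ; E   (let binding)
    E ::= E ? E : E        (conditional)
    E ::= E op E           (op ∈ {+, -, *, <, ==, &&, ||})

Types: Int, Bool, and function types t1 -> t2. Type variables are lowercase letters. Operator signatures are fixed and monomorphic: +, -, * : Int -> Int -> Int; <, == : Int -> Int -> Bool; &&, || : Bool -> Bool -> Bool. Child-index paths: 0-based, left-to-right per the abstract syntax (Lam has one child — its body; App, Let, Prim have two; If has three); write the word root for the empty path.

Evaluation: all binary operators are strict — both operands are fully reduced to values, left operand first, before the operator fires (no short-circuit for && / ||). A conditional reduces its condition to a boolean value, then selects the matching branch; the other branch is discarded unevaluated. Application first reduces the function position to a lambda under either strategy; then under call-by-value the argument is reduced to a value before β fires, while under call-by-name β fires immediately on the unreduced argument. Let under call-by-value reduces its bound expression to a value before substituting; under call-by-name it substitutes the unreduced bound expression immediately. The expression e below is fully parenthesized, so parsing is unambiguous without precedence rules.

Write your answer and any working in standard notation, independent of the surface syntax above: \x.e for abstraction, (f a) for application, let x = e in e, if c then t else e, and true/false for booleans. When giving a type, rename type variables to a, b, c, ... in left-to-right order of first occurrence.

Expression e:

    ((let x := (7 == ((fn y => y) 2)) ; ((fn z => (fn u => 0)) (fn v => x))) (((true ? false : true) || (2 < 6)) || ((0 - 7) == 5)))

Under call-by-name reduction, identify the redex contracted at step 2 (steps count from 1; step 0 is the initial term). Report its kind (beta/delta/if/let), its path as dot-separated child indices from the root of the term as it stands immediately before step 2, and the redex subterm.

Answer: beta at 0 : ((\z.(\u.0)) (\v.(7 == ((\y.y) 2))))

Trace:
step 0: ((let x = (7 == ((\y.y) 2)) in ((\z.(\u.0)) (\v.x))) (((if true then false else true) || (2 < 6)) || ((0 - 7) == 5)))
step 1: [let@0] (((\z.(\u.0)) (\v.(7 == ((\y.y) 2)))) (((if true then false else true) || (2 < 6)) || ((0 - 7) == 5)))
step 2: [beta@0] ((\u.0) (((if true then false else true) || (2 < 6)) || ((0 - 7) == 5)))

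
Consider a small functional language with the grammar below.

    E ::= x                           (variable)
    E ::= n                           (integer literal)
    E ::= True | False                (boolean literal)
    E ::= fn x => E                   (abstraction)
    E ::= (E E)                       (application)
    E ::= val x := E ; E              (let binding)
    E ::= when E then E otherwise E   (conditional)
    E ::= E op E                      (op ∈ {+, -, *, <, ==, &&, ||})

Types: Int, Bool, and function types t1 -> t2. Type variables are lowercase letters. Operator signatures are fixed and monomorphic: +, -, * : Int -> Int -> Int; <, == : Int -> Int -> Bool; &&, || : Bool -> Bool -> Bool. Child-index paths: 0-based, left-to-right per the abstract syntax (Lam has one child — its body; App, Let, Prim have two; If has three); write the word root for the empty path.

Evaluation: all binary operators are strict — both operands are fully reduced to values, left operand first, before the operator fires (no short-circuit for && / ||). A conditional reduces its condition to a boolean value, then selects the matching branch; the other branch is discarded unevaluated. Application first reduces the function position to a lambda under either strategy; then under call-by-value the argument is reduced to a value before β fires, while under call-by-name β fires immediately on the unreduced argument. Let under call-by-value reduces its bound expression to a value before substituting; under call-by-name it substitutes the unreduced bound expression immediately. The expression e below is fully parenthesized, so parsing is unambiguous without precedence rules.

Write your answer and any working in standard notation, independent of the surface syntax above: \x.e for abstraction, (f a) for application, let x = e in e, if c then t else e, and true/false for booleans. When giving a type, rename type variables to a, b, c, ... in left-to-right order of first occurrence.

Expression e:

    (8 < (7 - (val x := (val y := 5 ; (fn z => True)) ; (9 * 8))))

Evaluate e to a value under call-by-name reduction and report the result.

Answer: false

Trace:
step 0: (8 < (7 - (let x = (let y = 5 in (\z.true)) in (9 * 8))))
step 1: [let@1.1] (8 < (7 - (9 * 8)))
step 2: [delta@1.1] (8 < (7 - 72))
step 3: [delta@1] (8 < -65)
step 4: [delta@root] false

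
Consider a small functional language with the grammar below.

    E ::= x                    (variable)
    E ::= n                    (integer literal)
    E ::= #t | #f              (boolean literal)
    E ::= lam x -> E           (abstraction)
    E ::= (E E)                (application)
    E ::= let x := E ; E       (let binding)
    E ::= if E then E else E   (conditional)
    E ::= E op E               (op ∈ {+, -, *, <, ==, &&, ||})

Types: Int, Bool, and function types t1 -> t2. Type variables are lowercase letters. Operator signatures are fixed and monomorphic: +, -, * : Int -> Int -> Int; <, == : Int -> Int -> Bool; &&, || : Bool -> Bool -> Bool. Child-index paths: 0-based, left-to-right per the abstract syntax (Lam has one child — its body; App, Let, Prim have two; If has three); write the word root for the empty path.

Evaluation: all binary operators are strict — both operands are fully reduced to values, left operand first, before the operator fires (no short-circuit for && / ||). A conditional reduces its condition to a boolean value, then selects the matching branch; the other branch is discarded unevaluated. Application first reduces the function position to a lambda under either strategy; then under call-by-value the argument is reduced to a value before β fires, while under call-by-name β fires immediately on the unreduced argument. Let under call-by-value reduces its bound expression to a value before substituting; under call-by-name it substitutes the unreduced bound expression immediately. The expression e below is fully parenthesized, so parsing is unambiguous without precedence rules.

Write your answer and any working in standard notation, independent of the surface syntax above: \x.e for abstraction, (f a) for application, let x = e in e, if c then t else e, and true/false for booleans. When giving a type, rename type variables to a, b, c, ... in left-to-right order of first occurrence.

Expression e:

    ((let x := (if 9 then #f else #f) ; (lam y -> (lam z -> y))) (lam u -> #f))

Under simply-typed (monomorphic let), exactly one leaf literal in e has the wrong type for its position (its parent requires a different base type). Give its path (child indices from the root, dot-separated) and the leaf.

Answer: 0.0.0 : 9

Working:
  unify Int ~ Bool
  FAIL: mismatch Int ~ Bool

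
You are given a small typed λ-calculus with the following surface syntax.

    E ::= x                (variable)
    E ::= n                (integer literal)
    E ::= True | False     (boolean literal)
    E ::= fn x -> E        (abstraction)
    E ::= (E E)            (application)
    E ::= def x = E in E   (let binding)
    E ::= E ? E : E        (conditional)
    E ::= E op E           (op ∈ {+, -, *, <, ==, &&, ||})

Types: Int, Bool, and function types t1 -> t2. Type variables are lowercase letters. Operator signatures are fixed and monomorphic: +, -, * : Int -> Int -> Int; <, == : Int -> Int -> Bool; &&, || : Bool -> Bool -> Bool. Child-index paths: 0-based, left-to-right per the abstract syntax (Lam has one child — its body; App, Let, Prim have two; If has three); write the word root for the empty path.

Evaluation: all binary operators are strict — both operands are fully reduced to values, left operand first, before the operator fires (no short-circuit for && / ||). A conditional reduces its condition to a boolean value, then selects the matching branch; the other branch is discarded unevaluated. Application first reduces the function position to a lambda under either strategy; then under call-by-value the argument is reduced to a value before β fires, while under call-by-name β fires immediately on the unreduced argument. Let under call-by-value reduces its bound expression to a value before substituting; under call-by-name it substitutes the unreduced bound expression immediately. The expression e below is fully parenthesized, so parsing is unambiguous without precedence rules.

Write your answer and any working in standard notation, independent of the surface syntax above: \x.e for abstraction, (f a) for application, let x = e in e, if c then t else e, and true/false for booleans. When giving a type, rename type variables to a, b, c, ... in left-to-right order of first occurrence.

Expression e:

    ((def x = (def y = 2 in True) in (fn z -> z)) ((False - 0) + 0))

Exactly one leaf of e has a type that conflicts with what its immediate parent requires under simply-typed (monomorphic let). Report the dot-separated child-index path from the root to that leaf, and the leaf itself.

Derivation:
let y : Int
let x : Bool
z : a
\z._ : a -> a
  unify Bool ~ Int
  FAIL: mismatch Bool ~ Int

Answer: 1.0.0 : false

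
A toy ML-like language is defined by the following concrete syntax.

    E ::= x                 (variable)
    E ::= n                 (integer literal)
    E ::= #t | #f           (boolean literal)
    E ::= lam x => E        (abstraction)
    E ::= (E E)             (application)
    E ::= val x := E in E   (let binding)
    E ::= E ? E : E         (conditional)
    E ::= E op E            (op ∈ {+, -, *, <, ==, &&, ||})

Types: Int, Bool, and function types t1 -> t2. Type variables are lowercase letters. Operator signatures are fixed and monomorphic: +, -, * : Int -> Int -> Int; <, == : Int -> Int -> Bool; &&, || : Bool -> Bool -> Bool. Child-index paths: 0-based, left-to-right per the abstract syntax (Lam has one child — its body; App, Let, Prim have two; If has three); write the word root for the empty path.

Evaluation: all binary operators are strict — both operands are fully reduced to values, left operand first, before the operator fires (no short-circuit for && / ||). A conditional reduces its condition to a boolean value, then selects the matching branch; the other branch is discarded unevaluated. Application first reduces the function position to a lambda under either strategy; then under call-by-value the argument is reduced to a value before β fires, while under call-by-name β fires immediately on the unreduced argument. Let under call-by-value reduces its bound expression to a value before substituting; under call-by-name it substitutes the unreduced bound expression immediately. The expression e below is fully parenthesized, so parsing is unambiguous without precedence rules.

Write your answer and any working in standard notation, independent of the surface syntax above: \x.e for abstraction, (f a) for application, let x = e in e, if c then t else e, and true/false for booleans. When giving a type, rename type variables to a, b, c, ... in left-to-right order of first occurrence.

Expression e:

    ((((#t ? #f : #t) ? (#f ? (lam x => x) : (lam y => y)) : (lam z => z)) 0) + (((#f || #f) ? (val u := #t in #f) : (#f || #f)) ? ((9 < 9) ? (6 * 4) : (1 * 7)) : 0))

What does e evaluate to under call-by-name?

Answer: 0

Trace:
step 0: (((if (if true then false else true) then (if false then (\x.x) else (\y.y)) else (\z.z)) 0) + (if (if (false || false) then (let u = true in false) else (false || false)) then (if (9 < 9) then (6 * 4) else (1 * 7)) else 0))
step 1: [if@0.0.0] (((if false then (if false then (\x.x) else (\y.y)) else (\z.z)) 0) + (if (if (false || false) then (let u = true in false) else (false || false)) then (if (9 < 9) then (6 * 4) else (1 * 7)) else 0))
step 2: [if@0.0] (((\z.z) 0) + (if (if (false || false) then (let u = true in false) else (false || false)) then (if (9 < 9) then (6 * 4) else (1 * 7)) else 0))
step 3: [beta@0] (0 + (if (if (false || false) then (let u = true in false) else (false || false)) then (if (9 < 9) then (6 * 4) else (1 * 7)) else 0))
step 4: [delta@1.0.0] (0 + (if (if false then (let u = true in false) else (false || false)) then (if (9 < 9) then (6 * 4) else (1 * 7)) else 0))
step 5: [if@1.0] (0 + (if (false || false) then (if (9 < 9) then (6 * 4) else (1 * 7)) else 0))
step 6: [delta@1.0] (0 + (if false then (if (9 < 9) then (6 * 4) else (1 * 7)) else 0))
step 7: [if@1] (0 + 0)
step 8: [delta@root] 0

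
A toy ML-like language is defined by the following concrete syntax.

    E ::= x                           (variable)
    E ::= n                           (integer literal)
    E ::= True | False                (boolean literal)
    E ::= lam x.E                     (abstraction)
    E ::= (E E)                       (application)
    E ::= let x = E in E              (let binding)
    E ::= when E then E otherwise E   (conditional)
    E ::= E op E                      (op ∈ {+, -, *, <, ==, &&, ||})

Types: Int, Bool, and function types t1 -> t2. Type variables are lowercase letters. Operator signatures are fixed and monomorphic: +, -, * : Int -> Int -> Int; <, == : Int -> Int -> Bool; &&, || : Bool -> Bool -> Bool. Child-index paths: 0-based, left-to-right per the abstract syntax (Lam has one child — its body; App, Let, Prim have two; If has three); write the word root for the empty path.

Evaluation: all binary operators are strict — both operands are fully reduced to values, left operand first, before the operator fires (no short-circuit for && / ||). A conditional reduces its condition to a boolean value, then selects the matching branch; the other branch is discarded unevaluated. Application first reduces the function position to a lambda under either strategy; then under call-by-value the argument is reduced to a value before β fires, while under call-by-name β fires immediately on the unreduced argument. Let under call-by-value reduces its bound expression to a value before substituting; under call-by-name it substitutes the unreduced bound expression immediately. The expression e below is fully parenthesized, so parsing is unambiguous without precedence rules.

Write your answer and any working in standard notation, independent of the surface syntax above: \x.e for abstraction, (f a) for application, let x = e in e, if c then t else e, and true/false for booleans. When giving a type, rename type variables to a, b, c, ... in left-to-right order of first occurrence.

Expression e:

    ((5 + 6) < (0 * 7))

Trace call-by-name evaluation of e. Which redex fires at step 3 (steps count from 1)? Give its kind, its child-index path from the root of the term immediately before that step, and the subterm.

Answer: delta at root : (11 < 0)

Trace:
step 0: ((5 + 6) < (0 * 7))
step 1: [delta@0] (11 < (0 * 7))
step 2: [delta@1] (11 < 0)
step 3: [delta@root] false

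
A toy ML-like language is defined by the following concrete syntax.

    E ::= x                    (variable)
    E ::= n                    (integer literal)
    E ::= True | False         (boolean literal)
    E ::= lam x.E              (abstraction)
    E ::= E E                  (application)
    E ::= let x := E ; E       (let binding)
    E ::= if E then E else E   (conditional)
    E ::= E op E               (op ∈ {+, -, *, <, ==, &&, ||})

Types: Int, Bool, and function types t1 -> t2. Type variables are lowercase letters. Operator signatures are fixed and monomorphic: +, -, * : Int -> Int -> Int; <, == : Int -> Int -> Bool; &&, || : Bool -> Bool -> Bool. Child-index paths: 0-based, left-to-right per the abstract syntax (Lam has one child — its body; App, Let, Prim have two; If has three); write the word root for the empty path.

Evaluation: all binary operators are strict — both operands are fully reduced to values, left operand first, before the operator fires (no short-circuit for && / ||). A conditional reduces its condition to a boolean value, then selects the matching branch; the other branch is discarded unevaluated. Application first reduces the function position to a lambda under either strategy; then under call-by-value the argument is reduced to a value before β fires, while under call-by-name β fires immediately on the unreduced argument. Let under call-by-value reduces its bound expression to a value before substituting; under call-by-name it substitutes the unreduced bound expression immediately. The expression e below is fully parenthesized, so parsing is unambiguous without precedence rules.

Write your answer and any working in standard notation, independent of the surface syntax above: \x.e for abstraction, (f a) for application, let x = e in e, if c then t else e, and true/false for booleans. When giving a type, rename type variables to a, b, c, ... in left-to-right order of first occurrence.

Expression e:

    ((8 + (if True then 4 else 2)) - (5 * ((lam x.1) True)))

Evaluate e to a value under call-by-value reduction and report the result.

Trace:
step 0: ((8 + (if true then 4 else 2)) - (5 * ((\x.1) true)))
step 1: [if@0.1] ((8 + 4) - (5 * ((\x.1) true)))
step 2: [delta@0] (12 - (5 * ((\x.1) true)))
step 3: [beta@1.1] (12 - (5 * 1))
step 4: [delta@1] (12 - 5)
step 5: [delta@root] 7

Answer: 7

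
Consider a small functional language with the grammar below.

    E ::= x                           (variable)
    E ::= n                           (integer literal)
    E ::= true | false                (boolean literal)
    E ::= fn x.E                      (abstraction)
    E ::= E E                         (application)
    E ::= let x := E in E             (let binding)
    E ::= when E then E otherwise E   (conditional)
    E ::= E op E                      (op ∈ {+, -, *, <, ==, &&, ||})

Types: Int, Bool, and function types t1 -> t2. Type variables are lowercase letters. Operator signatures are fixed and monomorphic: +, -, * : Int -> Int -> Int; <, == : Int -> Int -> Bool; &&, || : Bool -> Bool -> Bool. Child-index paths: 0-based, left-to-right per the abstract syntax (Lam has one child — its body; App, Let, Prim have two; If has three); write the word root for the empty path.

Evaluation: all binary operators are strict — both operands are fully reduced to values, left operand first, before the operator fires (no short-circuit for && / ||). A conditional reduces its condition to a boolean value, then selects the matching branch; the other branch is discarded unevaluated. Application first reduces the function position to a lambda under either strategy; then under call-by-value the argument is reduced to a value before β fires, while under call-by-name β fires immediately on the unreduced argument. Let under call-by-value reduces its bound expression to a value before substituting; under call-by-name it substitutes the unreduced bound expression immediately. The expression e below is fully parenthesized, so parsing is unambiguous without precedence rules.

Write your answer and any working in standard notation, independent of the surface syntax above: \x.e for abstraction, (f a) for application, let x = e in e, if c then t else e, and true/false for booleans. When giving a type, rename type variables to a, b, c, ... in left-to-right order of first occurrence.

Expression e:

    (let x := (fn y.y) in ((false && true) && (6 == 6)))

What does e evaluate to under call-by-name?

Derivation:
step 0: (let x = (\y.y) in ((false && true) && (6 == 6)))
step 1: [let@root] ((false && true) && (6 == 6))
step 2: [delta@0] (false && (6 == 6))
step 3: [delta@1] (false && true)
step 4: [delta@root] false

Answer: false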